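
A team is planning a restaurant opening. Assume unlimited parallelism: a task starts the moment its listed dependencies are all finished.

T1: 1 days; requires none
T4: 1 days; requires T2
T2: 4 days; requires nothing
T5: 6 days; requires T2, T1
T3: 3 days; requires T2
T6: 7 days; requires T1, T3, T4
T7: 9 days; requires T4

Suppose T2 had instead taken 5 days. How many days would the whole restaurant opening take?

15

Critical path before the change: T2→T3→T6 = 4+3+7 = 14 giving 14 days.
T2 is on the critical path; changing it to 5 makes that path 15 days.
The critical path is still T2→T3→T6; finish is now 15 days.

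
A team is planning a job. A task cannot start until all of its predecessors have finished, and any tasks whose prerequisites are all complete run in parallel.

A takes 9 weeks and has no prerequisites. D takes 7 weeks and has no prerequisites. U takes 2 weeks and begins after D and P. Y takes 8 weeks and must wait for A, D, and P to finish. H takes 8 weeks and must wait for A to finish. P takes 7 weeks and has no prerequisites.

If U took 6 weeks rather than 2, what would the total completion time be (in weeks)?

17

As given, the longest chain is A→Y = 9+8 = 17, so the finish is 17 weeks.
U is off the critical path — its longest chain is 9 weeks, giving 8 of slack.
No other chain overtakes it, so the finish is 17 weeks.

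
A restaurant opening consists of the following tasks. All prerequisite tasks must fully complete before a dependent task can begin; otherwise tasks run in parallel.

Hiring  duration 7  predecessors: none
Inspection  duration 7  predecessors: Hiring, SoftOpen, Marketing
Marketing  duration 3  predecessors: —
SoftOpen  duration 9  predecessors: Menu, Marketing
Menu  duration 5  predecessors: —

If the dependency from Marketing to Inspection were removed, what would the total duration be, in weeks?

21

Original critical path: Menu→SoftOpen→Inspection = 5+9+7 = 21 ⇒ 21 weeks.
Dropping Marketing→Inspection doesn't change Inspection's earliest start (14); another predecessor still binds.
After: Menu→SoftOpen→Inspection = 5+9+7 = 21 → 21 weeks.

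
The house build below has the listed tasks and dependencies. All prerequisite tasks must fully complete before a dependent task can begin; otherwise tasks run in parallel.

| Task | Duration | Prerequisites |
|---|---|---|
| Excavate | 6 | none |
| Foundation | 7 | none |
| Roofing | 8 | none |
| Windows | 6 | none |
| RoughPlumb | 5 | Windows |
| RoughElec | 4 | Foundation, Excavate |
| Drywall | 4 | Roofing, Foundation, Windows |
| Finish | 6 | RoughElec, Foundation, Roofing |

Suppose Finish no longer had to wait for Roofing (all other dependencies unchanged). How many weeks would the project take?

Before: longest chain Foundation→RoughElec→Finish = 7+4+6 = 17, finish 17.
Dropping Roofing→Finish doesn't change Finish's earliest start (11); another predecessor still binds.
The longest chain is now Foundation→RoughElec→Finish = 7+4+6 = 17, so the project takes 17 weeks.

17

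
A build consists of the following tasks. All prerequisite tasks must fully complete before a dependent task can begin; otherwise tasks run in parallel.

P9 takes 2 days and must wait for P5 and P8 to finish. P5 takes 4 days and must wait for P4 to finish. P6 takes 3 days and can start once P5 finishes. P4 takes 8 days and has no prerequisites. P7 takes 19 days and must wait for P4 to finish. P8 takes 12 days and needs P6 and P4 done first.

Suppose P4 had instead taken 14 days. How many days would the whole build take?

Baseline: P4→P5→P6→P8→P9 = 8+4+3+12+2 = 29 → 29 days.
P4 is on the critical path; changing it to 14 makes that path 35 days.
No other chain overtakes it, so the finish is 35 days.

35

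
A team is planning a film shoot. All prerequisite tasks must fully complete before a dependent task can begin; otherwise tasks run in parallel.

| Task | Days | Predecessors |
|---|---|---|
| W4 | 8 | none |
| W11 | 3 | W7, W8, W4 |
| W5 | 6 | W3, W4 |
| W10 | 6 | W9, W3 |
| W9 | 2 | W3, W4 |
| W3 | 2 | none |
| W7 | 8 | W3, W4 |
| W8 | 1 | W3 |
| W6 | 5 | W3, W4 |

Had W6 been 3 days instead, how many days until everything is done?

Critical path before the change: W4→W7→W11 = 8+8+3 = 19 giving 19 days.
W6 has 6 days of float (longest path through it is 13).
The critical path is still W4→W7→W11; finish is now 19 days.

19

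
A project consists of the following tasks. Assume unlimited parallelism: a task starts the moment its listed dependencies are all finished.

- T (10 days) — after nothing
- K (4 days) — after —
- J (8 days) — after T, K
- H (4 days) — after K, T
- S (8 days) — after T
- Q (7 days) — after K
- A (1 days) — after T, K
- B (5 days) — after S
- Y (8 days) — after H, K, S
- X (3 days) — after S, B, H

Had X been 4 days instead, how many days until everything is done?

27

Actual critical path: T→S→B→X = 10+8+5+3 = 26 ⇒ 26 days.
X lies on that path, so at 4 days the path becomes 27 days.
That remains the longest chain; total 27 days.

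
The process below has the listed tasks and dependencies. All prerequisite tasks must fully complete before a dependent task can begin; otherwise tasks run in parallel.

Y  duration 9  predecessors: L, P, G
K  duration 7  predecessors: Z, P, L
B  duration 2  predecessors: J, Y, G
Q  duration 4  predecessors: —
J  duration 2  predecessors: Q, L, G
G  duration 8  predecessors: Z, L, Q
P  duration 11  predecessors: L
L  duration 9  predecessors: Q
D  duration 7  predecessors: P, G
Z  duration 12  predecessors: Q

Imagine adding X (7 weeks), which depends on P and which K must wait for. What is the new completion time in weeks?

38

Originally the job takes 35 weeks.
With X inserted, K now waits for max(Z, P, L, X).
New critical path: Q→L→P→X→K = 4+9+11+7+7 = 38 ⇒ 38 weeks.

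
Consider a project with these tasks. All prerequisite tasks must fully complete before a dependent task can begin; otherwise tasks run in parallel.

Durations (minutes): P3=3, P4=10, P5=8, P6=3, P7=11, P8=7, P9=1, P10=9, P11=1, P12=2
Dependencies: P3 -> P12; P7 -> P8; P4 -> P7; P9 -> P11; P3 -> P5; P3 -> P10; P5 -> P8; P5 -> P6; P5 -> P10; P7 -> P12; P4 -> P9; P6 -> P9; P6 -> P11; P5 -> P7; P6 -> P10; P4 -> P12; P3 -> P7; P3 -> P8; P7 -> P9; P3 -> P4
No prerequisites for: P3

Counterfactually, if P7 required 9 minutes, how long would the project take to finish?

Actual critical path: P3→P4→P7→P8 = 3+10+11+7 = 31 ⇒ 31 minutes.
P7 lies on that path, so at 9 minutes the path becomes 29 minutes.
That remains the longest chain; total 29 minutes.

29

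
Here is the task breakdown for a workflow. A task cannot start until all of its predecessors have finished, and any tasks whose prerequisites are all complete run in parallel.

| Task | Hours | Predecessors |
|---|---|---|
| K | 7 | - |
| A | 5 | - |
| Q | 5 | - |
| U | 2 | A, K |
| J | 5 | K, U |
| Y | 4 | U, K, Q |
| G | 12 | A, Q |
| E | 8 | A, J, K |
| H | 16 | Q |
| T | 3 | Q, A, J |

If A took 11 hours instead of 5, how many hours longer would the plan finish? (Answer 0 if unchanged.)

4

Critical path before the change: K→U→J→E = 7+2+5+8 = 22 giving 22 hours.
A is off the critical path — its longest chain is 20 hours, giving 2 of slack.
New critical path: A→U→J→E = 11+2+5+8 = 26 ⇒ 26 hours.
Change in finish: 26 − 22 = +4 hours.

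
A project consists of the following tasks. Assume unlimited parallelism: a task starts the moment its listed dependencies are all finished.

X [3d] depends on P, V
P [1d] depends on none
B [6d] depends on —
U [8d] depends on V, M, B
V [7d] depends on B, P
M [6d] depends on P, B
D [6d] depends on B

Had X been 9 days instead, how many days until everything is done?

22

Actual critical path: B→V→U = 6+7+8 = 21 ⇒ 21 days.
X is off the critical path — its longest chain is 16 days, giving 5 of slack.
Now B→V→X = 6+7+9 = 22 is longest, so the finish becomes 22 days.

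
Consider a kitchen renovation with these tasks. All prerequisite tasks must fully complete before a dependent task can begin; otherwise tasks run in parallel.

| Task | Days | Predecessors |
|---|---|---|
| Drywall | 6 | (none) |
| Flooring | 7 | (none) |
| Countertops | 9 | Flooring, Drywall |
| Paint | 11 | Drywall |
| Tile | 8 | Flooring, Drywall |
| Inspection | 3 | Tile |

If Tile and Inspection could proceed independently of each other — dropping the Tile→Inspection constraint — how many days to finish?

With the dependency in place, Flooring→Tile→Inspection = 7+8+3 = 18 sets the finish at 18 days.
Without Tile→Inspection, Inspection's earliest start moves from 15 to 0.
New critical path: Drywall→Paint = 6+11 = 17 ⇒ 17 days.

17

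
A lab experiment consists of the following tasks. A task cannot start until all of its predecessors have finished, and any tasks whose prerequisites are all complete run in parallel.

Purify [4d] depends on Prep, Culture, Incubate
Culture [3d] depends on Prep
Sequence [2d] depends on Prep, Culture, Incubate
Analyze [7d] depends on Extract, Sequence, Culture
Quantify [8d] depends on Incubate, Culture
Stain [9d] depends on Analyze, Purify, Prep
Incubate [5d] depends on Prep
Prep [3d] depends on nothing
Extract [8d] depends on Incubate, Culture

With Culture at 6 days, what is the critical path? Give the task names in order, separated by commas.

As given, the longest chain is Prep→Incubate→Extract→Analyze→Stain = 3+5+8+7+9 = 32, so the finish is 32 days.
The longest path through Culture is only 30 days, so Culture has float 2.
The binding chain switches to Prep→Culture→Extract→Analyze→Stain = 3+6+8+7+9 = 33; finish 33 days.

Prep, Culture, Extract, Analyze, Stain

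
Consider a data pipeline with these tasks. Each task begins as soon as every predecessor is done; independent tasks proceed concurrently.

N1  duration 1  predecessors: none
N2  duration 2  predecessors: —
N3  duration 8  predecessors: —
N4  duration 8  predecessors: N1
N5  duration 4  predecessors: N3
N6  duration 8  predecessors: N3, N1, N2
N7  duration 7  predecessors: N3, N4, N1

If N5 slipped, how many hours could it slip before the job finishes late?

4

The longest chain is N1→N4→N7 = 1+8+7 = 16; overall finish 16 hours.
The longest chain containing N5 totals 12 hours.
So N5 can slip 16 − 12 = 4 hours.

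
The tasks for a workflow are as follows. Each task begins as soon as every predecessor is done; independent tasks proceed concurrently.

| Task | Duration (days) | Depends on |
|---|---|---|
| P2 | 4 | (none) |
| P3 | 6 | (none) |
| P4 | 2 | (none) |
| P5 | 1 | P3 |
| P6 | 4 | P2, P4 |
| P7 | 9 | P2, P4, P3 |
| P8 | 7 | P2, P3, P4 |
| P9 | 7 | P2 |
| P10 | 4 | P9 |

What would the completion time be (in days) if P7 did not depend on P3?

15

With the dependency in place, P2→P9→P10 = 4+7+4 = 15 sets the finish at 15 days.
Without P3→P7, P7's earliest start moves from 6 to 4.
After: P2→P9→P10 = 4+7+4 = 15 → 15 days.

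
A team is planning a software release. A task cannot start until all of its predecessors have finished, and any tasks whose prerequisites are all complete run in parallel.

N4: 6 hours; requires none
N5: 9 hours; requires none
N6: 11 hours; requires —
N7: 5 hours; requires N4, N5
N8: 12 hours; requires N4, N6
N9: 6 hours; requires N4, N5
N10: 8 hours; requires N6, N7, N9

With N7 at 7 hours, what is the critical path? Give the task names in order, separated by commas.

N5, N7, N10

Critical path before the change: N5→N9→N10 = 9+6+8 = 23 giving 23 hours.
N7 is off the critical path — its longest chain is 22 hours, giving 1 of slack.
New critical path: N5→N7→N10 = 9+7+8 = 24 ⇒ 24 hours.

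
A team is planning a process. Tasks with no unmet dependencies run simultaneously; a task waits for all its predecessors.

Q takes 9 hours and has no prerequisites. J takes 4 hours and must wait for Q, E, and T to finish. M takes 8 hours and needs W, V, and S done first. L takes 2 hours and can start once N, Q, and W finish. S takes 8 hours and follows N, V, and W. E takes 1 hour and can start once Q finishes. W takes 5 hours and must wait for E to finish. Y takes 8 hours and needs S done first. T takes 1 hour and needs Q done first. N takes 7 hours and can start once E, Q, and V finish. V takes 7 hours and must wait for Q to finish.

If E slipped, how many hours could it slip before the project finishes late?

The longest chain is Q→V→N→S→M = 9+7+7+8+8 = 39; overall finish 39 hours.
E finishes as early as 10 and must finish by 16.
Float = 39 − 33 = 6.

6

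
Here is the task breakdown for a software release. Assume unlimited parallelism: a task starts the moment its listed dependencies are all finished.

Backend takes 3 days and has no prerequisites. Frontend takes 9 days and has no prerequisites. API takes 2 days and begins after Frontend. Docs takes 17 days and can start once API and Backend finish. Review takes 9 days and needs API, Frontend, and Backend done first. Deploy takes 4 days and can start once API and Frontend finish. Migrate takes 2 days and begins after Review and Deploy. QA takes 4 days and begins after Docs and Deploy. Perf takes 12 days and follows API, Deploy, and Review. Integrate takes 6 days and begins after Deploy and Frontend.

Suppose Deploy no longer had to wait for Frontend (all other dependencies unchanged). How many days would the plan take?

Before: longest chain Frontend→API→Docs→QA = 9+2+17+4 = 32, finish 32.
Dropping Frontend→Deploy doesn't change Deploy's earliest start (11); another predecessor still binds.
The longest chain is now Frontend→API→Docs→QA = 9+2+17+4 = 32, so the plan takes 32 days.

32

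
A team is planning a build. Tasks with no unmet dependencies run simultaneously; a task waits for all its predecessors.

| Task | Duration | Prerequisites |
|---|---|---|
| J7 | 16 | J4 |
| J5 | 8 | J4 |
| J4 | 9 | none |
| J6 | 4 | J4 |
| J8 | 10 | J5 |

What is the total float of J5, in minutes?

J4→J5→J8 = 9+8+10 = 27 sets the makespan at 27 minutes.
Longest path through J5: 27 minutes (earliest finish 17, latest finish 17).
Slack of J5 = 9 − 9 = 0 minutes.

0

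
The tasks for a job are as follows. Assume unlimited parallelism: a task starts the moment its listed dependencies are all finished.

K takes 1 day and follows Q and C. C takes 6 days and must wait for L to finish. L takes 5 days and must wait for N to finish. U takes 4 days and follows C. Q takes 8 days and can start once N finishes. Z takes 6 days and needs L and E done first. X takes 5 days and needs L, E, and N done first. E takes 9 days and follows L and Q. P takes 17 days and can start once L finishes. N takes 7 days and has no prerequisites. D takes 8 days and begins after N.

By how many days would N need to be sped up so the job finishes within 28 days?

Current finish: 30 days; target: 28.
N is on every critical path, so each day cut from N cuts the finish by one (this holds down to a finish of 24).
Need 30 − 28 = 2 days off N → N becomes 5 days, finish becomes 28.

2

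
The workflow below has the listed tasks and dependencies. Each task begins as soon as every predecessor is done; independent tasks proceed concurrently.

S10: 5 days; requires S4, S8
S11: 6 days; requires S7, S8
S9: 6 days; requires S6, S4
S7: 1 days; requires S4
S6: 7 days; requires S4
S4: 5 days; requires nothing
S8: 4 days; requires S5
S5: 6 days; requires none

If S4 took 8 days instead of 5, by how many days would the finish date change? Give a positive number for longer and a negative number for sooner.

3

Baseline: S4→S6→S9 = 5+7+6 = 18 → 18 days.
S4 lies on that path, so at 8 days the path becomes 21 days.
That remains the longest chain; total 21 days.
Change in finish: 21 − 18 = +3 days.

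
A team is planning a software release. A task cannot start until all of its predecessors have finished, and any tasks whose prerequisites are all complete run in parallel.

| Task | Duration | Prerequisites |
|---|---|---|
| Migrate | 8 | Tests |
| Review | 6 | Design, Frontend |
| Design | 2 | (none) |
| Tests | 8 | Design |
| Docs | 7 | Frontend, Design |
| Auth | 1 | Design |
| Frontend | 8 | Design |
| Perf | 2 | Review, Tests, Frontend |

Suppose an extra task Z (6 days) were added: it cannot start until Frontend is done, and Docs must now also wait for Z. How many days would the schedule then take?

Originally the schedule takes 18 days.
With Z inserted, Docs now waits for max(Frontend, Design, Z).
New critical path: Design→Frontend→Z→Docs = 2+8+6+7 = 23 ⇒ 23 days.

23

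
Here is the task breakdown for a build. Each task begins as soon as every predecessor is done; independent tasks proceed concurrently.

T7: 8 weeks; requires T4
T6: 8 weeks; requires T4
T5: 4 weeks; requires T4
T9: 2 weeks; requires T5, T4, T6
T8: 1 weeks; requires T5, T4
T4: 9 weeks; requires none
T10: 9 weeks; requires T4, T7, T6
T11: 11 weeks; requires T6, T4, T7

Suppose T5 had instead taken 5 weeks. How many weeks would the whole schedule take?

Critical path before the change: T4→T6→T11 = 9+8+11 = 28 giving 28 weeks.
The longest path through T5 is only 15 weeks, so T5 has float 13.
The critical path is still T4→T6→T11; finish is now 28 weeks.

28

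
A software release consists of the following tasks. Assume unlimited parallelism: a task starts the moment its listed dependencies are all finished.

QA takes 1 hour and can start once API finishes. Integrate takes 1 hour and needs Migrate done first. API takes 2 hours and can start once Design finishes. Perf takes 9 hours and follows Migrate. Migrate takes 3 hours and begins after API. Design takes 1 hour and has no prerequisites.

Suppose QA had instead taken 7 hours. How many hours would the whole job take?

15

The binding path is Design→API→Migrate→Perf = 1+2+3+9 = 15; finish at 15 hours.
QA is off the critical path — its longest chain is 4 hours, giving 11 of slack.
No other chain overtakes it, so the finish is 15 hours.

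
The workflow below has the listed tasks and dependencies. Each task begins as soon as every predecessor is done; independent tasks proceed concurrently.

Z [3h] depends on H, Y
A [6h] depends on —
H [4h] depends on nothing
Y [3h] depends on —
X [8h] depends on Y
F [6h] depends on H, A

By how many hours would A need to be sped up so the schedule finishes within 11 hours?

Current finish: 12 hours; target: 11.
A is on every critical path, so each hour cut from A cuts the finish by one (this holds down to a finish of 11).
Need 12 − 11 = 1 hour off A → A becomes 5 hours, finish becomes 11.

1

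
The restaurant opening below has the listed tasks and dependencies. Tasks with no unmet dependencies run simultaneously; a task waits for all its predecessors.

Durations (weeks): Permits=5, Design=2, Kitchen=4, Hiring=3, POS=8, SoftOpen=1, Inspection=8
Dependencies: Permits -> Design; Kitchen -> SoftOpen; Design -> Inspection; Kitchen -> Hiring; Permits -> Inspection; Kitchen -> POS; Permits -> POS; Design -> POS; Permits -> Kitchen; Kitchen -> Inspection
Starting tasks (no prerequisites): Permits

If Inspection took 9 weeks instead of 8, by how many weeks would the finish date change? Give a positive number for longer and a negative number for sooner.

1

Critical path before the change: Permits→Kitchen→Inspection = 5+4+8 = 17 giving 17 weeks.
Inspection lies on that path, so at 9 weeks the path becomes 18 weeks.
No other chain overtakes it, so the finish is 18 weeks.
Change in finish: 18 − 17 = +1 weeks.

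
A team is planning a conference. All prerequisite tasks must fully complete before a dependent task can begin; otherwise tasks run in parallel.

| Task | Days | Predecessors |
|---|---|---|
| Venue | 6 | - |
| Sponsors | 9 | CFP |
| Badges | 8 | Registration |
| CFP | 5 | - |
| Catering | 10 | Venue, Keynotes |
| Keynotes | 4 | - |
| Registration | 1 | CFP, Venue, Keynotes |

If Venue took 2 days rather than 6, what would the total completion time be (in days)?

Critical path before the change: Venue→Catering = 6+10 = 16 giving 16 days.
Venue is on the critical path; changing it to 2 makes that path 12 days.
Now CFP→Sponsors = 5+9 = 14 is longest, so the finish becomes 14 days.

14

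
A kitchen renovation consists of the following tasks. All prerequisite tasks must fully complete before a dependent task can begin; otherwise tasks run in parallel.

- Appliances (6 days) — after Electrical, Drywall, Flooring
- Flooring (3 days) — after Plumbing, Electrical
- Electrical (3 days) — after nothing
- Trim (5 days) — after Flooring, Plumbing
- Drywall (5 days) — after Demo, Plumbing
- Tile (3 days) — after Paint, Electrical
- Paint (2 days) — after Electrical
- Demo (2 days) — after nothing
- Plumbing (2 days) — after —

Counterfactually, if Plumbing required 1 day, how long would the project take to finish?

Baseline: Plumbing→Drywall→Appliances = 2+5+6 = 13 → 13 days.
Plumbing lies on that path, so at 1 day the path becomes 12 days.
The binding chain switches to Demo→Drywall→Appliances = 2+5+6 = 13; finish 13 days.

13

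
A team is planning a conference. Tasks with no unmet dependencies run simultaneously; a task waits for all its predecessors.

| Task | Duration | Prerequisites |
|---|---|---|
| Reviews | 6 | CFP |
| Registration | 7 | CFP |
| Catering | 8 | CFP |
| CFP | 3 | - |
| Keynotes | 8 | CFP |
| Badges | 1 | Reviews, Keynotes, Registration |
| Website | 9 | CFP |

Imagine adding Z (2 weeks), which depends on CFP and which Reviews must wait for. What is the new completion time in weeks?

Originally the plan takes 12 weeks.
With Z inserted, Reviews now waits for max(CFP, Z).
New critical path: CFP→Z→Reviews→Badges = 3+2+6+1 = 12 ⇒ 12 weeks.

12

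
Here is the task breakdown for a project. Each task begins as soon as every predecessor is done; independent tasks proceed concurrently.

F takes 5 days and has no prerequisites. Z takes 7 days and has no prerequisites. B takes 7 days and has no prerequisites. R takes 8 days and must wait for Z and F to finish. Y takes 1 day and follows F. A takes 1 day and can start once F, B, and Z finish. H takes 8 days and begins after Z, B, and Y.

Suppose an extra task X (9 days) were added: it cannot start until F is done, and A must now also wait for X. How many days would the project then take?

Originally the project takes 15 days.
With X inserted, A now waits for max(F, B, Z, X).
New critical path: F→X→A = 5+9+1 = 15 ⇒ 15 days.

15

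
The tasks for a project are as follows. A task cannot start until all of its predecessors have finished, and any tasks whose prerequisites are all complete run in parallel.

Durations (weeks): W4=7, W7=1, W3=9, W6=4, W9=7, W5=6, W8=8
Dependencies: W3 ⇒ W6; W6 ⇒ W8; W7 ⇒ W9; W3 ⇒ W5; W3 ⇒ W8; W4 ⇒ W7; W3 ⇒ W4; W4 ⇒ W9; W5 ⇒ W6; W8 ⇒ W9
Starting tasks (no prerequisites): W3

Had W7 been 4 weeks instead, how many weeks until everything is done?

34

Actual critical path: W3→W5→W6→W8→W9 = 9+6+4+8+7 = 34 ⇒ 34 weeks.
W7 has 10 weeks of float (longest path through it is 24).
No other chain overtakes it, so the finish is 34 weeks.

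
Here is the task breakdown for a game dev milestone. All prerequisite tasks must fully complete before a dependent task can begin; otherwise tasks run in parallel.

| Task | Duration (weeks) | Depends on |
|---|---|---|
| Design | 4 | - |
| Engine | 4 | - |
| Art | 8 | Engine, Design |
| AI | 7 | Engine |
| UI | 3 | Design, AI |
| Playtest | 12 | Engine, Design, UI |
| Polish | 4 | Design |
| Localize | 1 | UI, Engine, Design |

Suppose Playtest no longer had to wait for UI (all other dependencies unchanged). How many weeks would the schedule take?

Before: longest chain Engine→AI→UI→Playtest = 4+7+3+12 = 26, finish 26.
Without UI→Playtest, Playtest's earliest start moves from 14 to 4.
New critical path: Design→Playtest = 4+12 = 16 ⇒ 16 weeks.

16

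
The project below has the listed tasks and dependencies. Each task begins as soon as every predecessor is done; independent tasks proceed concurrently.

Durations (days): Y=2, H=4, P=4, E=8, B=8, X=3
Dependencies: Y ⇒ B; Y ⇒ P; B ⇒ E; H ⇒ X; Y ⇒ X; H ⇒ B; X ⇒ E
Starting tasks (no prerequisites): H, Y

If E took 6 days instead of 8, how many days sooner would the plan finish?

2

Actual critical path: H→B→E = 4+8+8 = 20 ⇒ 20 days.
E is on the critical path; changing it to 6 makes that path 18 days.
That remains the longest chain; total 18 days.
Change in finish: 18 − 20 = -2 days.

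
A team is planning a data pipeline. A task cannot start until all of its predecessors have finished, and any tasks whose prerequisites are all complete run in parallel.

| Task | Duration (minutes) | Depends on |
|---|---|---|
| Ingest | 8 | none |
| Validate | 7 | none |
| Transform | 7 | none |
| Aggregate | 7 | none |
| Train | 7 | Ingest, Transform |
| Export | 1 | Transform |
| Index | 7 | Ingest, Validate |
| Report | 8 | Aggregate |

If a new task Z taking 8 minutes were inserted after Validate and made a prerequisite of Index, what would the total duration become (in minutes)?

22

Originally the project takes 15 minutes.
With Z inserted, Index now waits for max(Ingest, Validate, Z).
New critical path: Validate→Z→Index = 7+8+7 = 22 ⇒ 22 minutes.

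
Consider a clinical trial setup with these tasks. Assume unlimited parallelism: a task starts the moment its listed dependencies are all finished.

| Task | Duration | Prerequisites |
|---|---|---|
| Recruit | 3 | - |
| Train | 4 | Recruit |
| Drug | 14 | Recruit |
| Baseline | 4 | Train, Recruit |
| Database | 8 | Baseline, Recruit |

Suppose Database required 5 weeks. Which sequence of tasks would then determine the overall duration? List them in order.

Recruit, Drug

As given, the longest chain is Recruit→Train→Baseline→Database = 3+4+4+8 = 19, so the finish is 19 weeks.
Database lies on that path, so at 5 weeks the path becomes 16 weeks.
Now Recruit→Drug = 3+14 = 17 is longest, so the finish becomes 17 weeks.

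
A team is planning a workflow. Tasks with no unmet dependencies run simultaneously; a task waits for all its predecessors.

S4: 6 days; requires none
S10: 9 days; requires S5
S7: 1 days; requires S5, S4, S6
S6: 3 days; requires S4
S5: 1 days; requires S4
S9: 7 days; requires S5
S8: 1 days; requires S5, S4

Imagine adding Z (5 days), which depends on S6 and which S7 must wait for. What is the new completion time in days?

16

Originally the job takes 16 days.
With Z inserted, S7 now waits for max(S5, S4, S6, Z).
New critical path: S4→S5→S10 = 6+1+9 = 16 ⇒ 16 days.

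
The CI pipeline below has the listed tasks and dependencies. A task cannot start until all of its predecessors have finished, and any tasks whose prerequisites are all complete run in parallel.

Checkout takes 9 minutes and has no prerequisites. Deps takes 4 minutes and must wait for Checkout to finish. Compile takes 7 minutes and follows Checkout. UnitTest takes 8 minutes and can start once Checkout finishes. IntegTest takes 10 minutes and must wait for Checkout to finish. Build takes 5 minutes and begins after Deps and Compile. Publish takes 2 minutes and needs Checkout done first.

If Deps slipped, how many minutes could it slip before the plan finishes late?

Critical path: Checkout→Compile→Build = 9+7+5 = 21, so the finish is 21 minutes.
Deps finishes as early as 13 and must finish by 16.
So Deps can slip 16 − 13 = 3 minutes.

3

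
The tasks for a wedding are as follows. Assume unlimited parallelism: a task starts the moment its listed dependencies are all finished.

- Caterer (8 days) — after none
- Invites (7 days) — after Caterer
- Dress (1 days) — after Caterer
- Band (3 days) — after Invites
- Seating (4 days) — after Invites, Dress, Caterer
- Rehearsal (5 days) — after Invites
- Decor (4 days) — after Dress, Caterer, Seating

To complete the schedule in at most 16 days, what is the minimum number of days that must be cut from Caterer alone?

7

Current finish: 23 days; target: 16.
Caterer is on every critical path, so each day cut from Caterer cuts the finish by one (this holds down to a finish of 16).
Need 23 − 16 = 7 days off Caterer → Caterer becomes 1 day, finish becomes 16.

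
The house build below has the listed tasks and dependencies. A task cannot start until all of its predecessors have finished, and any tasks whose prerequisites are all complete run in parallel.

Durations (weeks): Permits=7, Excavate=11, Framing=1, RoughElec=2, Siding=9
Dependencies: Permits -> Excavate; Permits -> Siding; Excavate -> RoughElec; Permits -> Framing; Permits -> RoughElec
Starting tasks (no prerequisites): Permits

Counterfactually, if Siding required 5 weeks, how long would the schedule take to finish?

The binding path is Permits→Excavate→RoughElec = 7+11+2 = 20; finish at 20 weeks.
Siding has 4 weeks of float (longest path through it is 16).
The critical path is still Permits→Excavate→RoughElec; finish is now 20 weeks.

20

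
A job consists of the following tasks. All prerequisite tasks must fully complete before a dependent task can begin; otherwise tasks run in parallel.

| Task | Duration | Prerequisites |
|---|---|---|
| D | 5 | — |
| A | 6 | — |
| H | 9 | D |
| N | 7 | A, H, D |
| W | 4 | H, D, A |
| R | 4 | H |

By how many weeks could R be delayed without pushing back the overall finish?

3

The longest chain is D→H→N = 5+9+7 = 21; overall finish 21 weeks.
The longest chain containing R totals 18 weeks.
Float = 21 − 18 = 3.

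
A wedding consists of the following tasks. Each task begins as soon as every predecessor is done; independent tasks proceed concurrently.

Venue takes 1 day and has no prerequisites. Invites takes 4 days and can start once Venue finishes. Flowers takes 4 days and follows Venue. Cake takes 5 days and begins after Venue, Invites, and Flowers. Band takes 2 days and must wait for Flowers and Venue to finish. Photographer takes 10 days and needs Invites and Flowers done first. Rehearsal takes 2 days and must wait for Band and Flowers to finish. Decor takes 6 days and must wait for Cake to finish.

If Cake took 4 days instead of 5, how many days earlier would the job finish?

1

As given, the longest chain is Venue→Invites→Cake→Decor = 1+4+5+6 = 16, so the finish is 16 days.
Cake lies on that path, so at 4 days the path becomes 15 days.
The critical path is still Venue→Invites→Cake→Decor; finish is now 15 days.
Change in finish: 15 − 16 = -1 days.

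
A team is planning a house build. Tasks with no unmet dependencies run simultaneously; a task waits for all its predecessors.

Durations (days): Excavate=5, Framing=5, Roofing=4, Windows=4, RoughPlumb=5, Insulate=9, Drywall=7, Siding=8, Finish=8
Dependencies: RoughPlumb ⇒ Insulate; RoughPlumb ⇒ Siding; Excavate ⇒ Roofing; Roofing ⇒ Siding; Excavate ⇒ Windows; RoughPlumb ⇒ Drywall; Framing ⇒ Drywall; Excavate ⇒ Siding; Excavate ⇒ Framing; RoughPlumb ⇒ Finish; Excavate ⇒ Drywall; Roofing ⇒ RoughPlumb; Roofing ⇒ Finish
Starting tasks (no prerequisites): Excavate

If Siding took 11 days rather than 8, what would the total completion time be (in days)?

Critical path before the change: Excavate→Roofing→RoughPlumb→Insulate = 5+4+5+9 = 23 giving 23 days.
Siding is off the critical path — its longest chain is 22 days, giving 1 of slack.
Now Excavate→Roofing→RoughPlumb→Siding = 5+4+5+11 = 25 is longest, so the finish becomes 25 days.

25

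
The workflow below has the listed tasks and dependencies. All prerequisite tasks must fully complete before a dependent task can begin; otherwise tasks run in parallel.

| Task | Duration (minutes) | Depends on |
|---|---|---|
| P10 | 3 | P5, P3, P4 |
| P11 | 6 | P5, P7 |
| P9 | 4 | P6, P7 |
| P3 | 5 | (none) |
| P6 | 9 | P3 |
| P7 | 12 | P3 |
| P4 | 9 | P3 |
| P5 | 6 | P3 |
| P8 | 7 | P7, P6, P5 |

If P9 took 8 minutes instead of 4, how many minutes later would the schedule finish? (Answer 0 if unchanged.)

Critical path before the change: P3→P7→P8 = 5+12+7 = 24 giving 24 minutes.
P9 is off the critical path — its longest chain is 21 minutes, giving 3 of slack.
New critical path: P3→P7→P9 = 5+12+8 = 25 ⇒ 25 minutes.
Change in finish: 25 − 24 = +1 minutes.

1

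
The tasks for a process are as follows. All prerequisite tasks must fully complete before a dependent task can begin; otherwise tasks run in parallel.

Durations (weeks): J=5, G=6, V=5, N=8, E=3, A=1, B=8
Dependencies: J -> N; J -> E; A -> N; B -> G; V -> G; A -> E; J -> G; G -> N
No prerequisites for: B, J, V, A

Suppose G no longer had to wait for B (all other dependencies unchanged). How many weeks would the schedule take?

Before: longest chain B→G→N = 8+6+8 = 22, finish 22.
Without B→G, G's earliest start moves from 8 to 5.
After: J→G→N = 5+6+8 = 19 → 19 weeks.

19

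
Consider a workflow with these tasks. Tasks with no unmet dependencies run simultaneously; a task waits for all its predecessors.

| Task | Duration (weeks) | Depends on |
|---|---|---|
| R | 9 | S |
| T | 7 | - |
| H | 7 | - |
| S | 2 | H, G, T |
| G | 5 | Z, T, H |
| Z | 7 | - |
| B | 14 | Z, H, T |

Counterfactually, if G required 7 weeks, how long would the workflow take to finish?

25

Baseline: T→G→S→R = 7+5+2+9 = 23 → 23 weeks.
Since G is critical, the +2 change carries straight to that chain (now 25 weeks).
No other chain overtakes it, so the finish is 25 weeks.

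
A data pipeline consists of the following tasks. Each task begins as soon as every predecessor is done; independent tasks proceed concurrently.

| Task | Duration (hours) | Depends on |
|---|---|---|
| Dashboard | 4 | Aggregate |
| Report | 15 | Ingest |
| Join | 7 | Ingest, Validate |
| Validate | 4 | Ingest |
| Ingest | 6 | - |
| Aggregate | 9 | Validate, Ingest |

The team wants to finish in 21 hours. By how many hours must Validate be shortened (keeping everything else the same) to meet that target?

2

Current finish: 23 hours; target: 21.
Validate is on every critical path, so each hour cut from Validate cuts the finish by one (this holds down to a finish of 21).
Need 23 − 21 = 2 hours off Validate → Validate becomes 2 hours, finish becomes 21.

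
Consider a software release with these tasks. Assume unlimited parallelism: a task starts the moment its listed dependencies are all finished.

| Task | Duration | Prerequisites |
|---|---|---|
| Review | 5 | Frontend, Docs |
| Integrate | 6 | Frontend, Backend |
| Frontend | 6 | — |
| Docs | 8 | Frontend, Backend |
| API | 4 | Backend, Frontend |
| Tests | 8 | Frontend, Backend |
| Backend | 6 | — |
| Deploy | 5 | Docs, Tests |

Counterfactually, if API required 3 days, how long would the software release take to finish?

19

The binding path is Backend→Tests→Deploy = 6+8+5 = 19; finish at 19 days.
API is off the critical path — its longest chain is 10 days, giving 9 of slack.
No other chain overtakes it, so the finish is 19 days.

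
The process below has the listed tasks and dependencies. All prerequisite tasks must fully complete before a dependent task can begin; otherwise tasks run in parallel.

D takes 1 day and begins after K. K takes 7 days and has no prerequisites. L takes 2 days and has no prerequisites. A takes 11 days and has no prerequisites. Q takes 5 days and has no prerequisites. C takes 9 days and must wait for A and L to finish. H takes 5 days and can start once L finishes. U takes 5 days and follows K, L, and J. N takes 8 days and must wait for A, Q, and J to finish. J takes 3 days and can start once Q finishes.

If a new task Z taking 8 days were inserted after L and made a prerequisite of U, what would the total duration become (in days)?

Originally the project takes 20 days.
With Z inserted, U now waits for max(K, L, J, Z).
New critical path: A→C = 11+9 = 20 ⇒ 20 days.

20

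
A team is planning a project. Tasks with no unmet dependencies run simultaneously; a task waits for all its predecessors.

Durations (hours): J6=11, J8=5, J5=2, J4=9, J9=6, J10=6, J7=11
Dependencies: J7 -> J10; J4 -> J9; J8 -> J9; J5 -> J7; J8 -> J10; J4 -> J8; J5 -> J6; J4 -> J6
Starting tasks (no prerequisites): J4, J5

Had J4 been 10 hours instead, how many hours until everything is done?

21

Baseline: J4→J6 = 9+11 = 20 → 20 hours.
J4 is on the critical path; changing it to 10 makes that path 21 hours.
No other chain overtakes it, so the finish is 21 hours.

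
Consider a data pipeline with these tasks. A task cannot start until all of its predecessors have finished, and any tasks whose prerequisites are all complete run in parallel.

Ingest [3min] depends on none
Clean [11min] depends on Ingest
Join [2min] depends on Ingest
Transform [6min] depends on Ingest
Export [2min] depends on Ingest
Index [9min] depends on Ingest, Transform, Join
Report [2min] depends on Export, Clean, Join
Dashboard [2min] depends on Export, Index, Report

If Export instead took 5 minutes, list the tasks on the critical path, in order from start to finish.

As given, the longest chain is Ingest→Transform→Index→Dashboard = 3+6+9+2 = 20, so the finish is 20 minutes.
Export is off the critical path — its longest chain is 9 minutes, giving 11 of slack.
No other chain overtakes it, so the finish is 20 minutes.

Ingest, Transform, Index, Dashboard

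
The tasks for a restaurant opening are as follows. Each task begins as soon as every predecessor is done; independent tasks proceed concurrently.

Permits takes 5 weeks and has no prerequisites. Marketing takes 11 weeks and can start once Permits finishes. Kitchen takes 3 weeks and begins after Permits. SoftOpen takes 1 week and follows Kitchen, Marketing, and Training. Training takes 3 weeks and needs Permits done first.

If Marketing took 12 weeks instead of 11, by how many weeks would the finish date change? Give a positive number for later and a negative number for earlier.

Baseline: Permits→Marketing→SoftOpen = 5+11+1 = 17 → 17 weeks.
Marketing lies on that path, so at 12 weeks the path becomes 18 weeks.
The critical path is still Permits→Marketing→SoftOpen; finish is now 18 weeks.
Change in finish: 18 − 17 = +1 weeks.

1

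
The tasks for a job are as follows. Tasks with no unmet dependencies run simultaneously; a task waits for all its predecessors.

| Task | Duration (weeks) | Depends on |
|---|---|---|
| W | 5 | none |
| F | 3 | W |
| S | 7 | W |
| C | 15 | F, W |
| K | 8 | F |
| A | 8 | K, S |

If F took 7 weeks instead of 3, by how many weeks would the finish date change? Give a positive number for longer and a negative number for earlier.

Actual critical path: W→F→K→A = 5+3+8+8 = 24 ⇒ 24 weeks.
F lies on that path, so at 7 weeks the path becomes 28 weeks.
The critical path is still W→F→K→A; finish is now 28 weeks.
Change in finish: 28 − 24 = +4 weeks.

4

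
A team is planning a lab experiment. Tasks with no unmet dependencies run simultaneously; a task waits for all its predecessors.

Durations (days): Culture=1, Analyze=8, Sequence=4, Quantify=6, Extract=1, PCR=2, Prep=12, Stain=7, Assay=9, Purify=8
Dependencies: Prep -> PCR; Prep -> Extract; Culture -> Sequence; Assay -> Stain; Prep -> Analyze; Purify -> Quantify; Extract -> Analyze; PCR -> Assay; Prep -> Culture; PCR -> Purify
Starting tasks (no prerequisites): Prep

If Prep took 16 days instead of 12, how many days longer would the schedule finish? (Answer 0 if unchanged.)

4

Actual critical path: Prep→PCR→Assay→Stain = 12+2+9+7 = 30 ⇒ 30 days.
Prep is on the critical path; changing it to 16 makes that path 34 days.
That remains the longest chain; total 34 days.
Change in finish: 34 − 30 = +4 days.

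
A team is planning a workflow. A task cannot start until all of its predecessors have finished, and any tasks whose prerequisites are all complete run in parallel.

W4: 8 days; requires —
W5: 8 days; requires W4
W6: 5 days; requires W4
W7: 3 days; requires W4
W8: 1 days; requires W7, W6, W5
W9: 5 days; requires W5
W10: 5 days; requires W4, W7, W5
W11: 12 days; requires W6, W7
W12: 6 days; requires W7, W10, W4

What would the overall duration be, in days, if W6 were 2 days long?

27

As given, the longest chain is W4→W5→W10→W12 = 8+8+5+6 = 27, so the finish is 27 days.
W6 is off the critical path — its longest chain is 25 days, giving 2 of slack.
No other chain overtakes it, so the finish is 27 days.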